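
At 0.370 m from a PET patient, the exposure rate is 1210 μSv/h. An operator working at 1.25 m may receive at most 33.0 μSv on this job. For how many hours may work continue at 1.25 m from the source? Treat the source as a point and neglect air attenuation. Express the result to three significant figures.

0.311 h

Using I₁d₁² = I₂d₂², rate at 1.25 m:
1210 × (0.370/1.25)² = 1210 × 0.08762 = 106.0 μSv/h.
Stay time = 33.0 μSv ÷ 106.0 μSv/h = 0.3113 h.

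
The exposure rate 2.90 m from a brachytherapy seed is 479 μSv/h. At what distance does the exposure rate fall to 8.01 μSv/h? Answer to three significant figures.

Intensity scales as (d₁/d₂)², so d₂ = d₁·√(I₁/I₂).
I₁/I₂ = 479/8.01 = 59.80, so d₂ = 2.90 × √59.80 = 22.43 m.

22.4 m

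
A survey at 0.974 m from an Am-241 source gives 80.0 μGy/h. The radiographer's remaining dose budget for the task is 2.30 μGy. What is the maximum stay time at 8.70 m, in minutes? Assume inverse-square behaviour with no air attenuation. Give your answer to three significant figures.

138 min

By the inverse-square law, rate at 8.70 m:
80.0 × (0.974/8.70)² = 80.0 × 0.01253 = 1.002 μGy/h.
Stay time = 2.30 μGy ÷ 1.002 μGy/h = 2.295 h = 137.7 min.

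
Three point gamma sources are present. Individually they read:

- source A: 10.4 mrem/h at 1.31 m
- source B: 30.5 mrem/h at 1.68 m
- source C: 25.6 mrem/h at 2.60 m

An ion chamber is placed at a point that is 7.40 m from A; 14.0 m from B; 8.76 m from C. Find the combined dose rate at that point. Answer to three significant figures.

3.02 mrem/h

By superposition, sum each source's inverse-square contribution:
A: 10.4 × (1.31/7.40)² = 0.3259 mrem/h
B: 30.5 × (1.68/14.0)² = 0.4392 mrem/h
C: 25.6 × (2.60/8.76)² = 2.255 mrem/h
Total = 0.3259 + 0.4392 + 2.255 = 3.020 mrem/h.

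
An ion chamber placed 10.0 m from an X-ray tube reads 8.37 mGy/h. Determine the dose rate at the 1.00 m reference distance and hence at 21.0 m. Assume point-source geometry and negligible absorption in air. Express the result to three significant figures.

837 mGy/h; 1.90 mGy/h

Applying the 1/r² law,
At 1.00 m: 8.37 × (10.0/1.00)² = 8.37 × 100.0 = 837.0 mGy/h
At 21.0 m: 837.0 × (1.00/21.0)² = 837.0 × 0.002268 = 1.898 mGy/h.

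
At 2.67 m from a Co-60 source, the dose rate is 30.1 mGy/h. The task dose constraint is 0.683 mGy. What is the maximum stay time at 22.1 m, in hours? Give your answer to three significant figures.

Since intensity falls as 1/r², rate at 22.1 m:
(2.67/22.1)² = 0.01460, so 30.1 × 0.01460 = 0.4395 mGy/h.
Stay time = 0.683 mGy ÷ 0.4395 mGy/h = 1.554 h.

1.55 h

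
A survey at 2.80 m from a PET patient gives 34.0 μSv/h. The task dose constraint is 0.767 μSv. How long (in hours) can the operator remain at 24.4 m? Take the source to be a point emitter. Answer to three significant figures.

1.71 h

By the inverse-square law, rate at 24.4 m:
(2.80/24.4)² = 0.01317, so 34.0 × 0.01317 = 0.4478 μSv/h.
Stay time = 0.767 μSv ÷ 0.4478 μSv/h = 1.713 h.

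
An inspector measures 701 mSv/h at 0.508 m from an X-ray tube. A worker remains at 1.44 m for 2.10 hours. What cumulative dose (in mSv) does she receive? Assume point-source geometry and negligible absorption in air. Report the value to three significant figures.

Using I₁d₁² = I₂d₂², rate at 1.44 m:
701 × (0.508/1.44)² = 701 × 0.1245 = 87.27 mSv/h.
Dose = rate × time = 87.27 mSv/h × 2.100 h = 183.3 mSv.

183 mSv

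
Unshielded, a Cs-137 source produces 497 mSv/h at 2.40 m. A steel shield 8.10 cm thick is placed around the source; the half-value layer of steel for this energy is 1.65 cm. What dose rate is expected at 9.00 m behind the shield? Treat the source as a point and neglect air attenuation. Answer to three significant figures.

Distance alone: 497 × (2.40/9.00)² = 497 × 0.07111 = 35.34 mSv/h.
Shield: 8.10/1.65 = 4.909 half-value layers → attenuation 2^(−4.909) = 0.03328.
Combined: 35.34 × 0.03328 = 1.176 mSv/h.

1.18 mSv/h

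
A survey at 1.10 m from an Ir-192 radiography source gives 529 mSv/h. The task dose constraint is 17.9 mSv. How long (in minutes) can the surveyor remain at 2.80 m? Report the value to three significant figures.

Intensity scales as (d₁/d₂)², so rate at 2.80 m:
(1.10/2.80)² = 0.1543, so 529 × 0.1543 = 81.62 mSv/h.
Stay time = 17.9 mSv ÷ 81.62 mSv/h = 0.2193 h = 13.16 min.

13.2 min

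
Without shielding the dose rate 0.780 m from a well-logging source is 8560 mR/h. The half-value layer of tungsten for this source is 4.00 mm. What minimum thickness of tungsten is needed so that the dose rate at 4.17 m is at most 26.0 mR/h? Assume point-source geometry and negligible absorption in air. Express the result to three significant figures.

At 4.17 m, distance alone gives 8560 × (0.780/4.17)² = 8560 × 0.03499 = 299.5 mR/h.
Further attenuation needed: 299.5/26.0 = 11.52.
n = log₂(11.52) = 3.526 half-value layers.
Thickness = 3.526 × 4.00 mm = 14.10 mm.

14.1 mm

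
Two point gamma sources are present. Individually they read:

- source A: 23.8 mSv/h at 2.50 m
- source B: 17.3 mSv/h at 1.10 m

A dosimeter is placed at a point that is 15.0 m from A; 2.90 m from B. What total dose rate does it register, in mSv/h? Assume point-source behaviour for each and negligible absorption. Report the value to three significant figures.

By superposition, sum each source's inverse-square contribution:
A: 23.8 × (2.50/15.0)² = 0.6611 mSv/h
B: 17.3 × (1.10/2.90)² = 2.489 mSv/h
Total = 0.6611 + 2.489 = 3.150 mSv/h.

3.15 mSv/h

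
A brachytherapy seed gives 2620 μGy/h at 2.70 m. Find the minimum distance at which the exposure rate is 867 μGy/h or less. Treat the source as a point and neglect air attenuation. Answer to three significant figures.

4.69 m

Since intensity falls as 1/r², d₂ = d₁·√(I₁/I₂).
I₁/I₂ = 2620/867 = 3.022, so d₂ = 2.70 × √3.022 = 4.694 m.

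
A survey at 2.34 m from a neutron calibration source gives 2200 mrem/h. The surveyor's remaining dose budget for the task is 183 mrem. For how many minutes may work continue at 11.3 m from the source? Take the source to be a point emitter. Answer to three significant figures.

Using I₁d₁² = I₂d₂², rate at 11.3 m:
(2.34/11.3)² = 0.04288, so 2200 × 0.04288 = 94.34 mrem/h.
Stay time = 183 mrem ÷ 94.34 mrem/h = 1.940 h = 116.4 min.

116 min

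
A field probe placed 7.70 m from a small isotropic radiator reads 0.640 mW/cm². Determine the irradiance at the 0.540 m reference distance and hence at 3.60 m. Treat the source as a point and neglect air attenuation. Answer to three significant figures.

130 mW/cm²; 2.93 mW/cm²

Applying the 1/r² law,
At 0.540 m: 0.640 × (7.70/0.540)² = 0.640 × 203.3 = 130.1 mW/cm²
At 3.60 m: (0.540/3.60)² = 0.02250, so 130.1 × 0.02250 = 2.927 mW/cm².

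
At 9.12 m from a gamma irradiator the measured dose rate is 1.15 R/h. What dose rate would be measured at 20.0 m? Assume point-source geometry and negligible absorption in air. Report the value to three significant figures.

Applying the 1/r² law, scaling from 9.12 m to 20.0 m:
(9.12/20.0)² = 0.2079, so 1.15 × 0.2079 = 0.2391 R/h.

0.239 R/h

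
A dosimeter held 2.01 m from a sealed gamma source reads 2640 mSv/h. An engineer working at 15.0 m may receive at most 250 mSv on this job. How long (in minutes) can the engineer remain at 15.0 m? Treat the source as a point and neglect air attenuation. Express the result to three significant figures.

316 min

Since intensity falls as 1/r², rate at 15.0 m:
2640 × (2.01/15.0)² = 2640 × 0.01796 = 47.41 mSv/h.
Stay time = 250 mSv ÷ 47.41 mSv/h = 5.273 h = 316.4 min.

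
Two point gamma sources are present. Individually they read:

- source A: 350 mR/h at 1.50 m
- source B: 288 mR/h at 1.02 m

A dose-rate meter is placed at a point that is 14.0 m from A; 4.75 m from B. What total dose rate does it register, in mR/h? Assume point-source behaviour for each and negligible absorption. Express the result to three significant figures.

17.3 mR/h

Each source contributes Iᵢ·(dᵢ/rᵢ)²; contributions add.
A: 350 × (1.50/14.0)² = 4.018 mR/h
B: 288 × (1.02/4.75)² = 13.28 mR/h
Total = 4.018 + 13.28 = 17.30 mR/h.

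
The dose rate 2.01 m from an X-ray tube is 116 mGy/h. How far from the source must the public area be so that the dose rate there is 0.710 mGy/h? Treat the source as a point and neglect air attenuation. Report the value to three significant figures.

By the inverse-square law, d₂ = d₁·√(I₁/I₂).
I₁/I₂ = 116/0.710 = 163.4, so d₂ = 2.01 × √163.4 = 25.69 m.

25.7 m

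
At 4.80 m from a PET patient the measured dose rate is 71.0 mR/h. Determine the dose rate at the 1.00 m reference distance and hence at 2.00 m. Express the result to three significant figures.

Using I₁d₁² = I₂d₂²,
At 1.00 m: (4.80/1.00)² = 23.04, so 71.0 × 23.04 = 1636 mR/h
At 2.00 m: 1636 × (1.00/2.00)² = 1636 × 0.2500 = 409.0 mR/h.

1640 mR/h; 409 mR/h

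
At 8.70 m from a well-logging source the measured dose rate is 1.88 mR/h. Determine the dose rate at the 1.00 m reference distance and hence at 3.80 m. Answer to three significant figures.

Since intensity falls as 1/r²,
At 1.00 m: 1.88 × (8.70/1.00)² = 1.88 × 75.69 = 142.3 mR/h
At 3.80 m: 142.3 × (1.00/3.80)² = 142.3 × 0.06925 = 9.854 mR/h.

142 mR/h; 9.85 mR/h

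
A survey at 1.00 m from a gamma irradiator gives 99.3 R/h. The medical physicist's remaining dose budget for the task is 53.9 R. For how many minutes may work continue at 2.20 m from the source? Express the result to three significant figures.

158 min

Since intensity falls as 1/r², rate at 2.20 m:
(1.00/2.20)² = 0.2066, so 99.3 × 0.2066 = 20.52 R/h.
Stay time = 53.9 R ÷ 20.52 R/h = 2.627 h = 157.6 min.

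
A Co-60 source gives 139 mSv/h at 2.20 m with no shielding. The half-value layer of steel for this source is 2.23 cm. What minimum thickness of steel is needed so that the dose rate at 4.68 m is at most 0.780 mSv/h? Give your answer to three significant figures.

At 4.68 m, distance alone gives (2.20/4.68)² = 0.2210, so 139 × 0.2210 = 30.72 mSv/h.
Further attenuation needed: 30.72/0.780 = 39.38.
n = log₂(39.38) = 5.299 half-value layers.
Thickness = 5.299 × 2.23 cm = 11.82 cm.

11.8 cm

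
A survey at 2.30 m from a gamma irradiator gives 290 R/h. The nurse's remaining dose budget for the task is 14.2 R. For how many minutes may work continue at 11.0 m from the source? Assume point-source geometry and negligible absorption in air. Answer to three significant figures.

67.2 min

By the inverse-square law, rate at 11.0 m:
290 × (2.30/11.0)² = 290 × 0.04372 = 12.68 R/h.
Stay time = 14.2 R ÷ 12.68 R/h = 1.120 h = 67.20 min.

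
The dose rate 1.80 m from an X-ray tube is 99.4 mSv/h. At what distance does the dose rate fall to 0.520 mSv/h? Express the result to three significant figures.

Since intensity falls as 1/r², d₂ = d₁·√(I₁/I₂).
I₁/I₂ = 99.4/0.520 = 191.2, so d₂ = 1.80 × √191.2 = 24.89 m.

24.9 m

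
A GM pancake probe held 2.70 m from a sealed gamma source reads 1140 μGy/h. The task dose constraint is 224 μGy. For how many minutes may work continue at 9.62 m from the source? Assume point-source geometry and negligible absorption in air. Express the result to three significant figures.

Applying the 1/r² law, rate at 9.62 m:
(2.70/9.62)² = 0.07877, so 1140 × 0.07877 = 89.80 μGy/h.
Stay time = 224 μGy ÷ 89.80 μGy/h = 2.494 h = 149.6 min.

150 min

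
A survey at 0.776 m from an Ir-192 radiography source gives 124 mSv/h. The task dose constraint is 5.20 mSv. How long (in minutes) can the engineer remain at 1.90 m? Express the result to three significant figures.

15.1 min

Intensity scales as (d₁/d₂)², so rate at 1.90 m:
(0.776/1.90)² = 0.1668, so 124 × 0.1668 = 20.68 mSv/h.
Stay time = 5.20 mSv ÷ 20.68 mSv/h = 0.2515 h = 15.09 min.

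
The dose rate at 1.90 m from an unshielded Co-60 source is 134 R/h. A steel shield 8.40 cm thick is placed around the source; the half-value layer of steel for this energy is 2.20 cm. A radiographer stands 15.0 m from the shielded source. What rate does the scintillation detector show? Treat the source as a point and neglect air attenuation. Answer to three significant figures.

0.152 R/h

Distance alone: 134 × (1.90/15.0)² = 134 × 0.01604 = 2.149 R/h.
Shield: 8.40/2.20 = 3.818 half-value layers → attenuation 2^(−3.818) = 0.07090.
Combined: 2.149 × 0.07090 = 0.1524 R/h.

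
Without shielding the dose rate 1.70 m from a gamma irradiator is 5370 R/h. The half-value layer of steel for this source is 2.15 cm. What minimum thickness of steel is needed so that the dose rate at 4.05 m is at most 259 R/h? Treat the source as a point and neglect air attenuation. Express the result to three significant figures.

4.02 cm

At 4.05 m, distance alone gives (1.70/4.05)² = 0.1762, so 5370 × 0.1762 = 946.2 R/h.
Further attenuation needed: 946.2/259 = 3.653.
n = log₂(3.653) = 1.869 half-value layers.
Thickness = 1.869 × 2.15 cm = 4.018 cm.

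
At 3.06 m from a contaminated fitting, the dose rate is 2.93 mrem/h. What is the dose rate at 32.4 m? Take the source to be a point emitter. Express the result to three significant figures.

Applying the 1/r² law, the rate at 32.4 m is
2.93 × (3.06/32.4)² = 2.93 × 0.008920 = 0.02614 mrem/h.

0.0261 mrem/h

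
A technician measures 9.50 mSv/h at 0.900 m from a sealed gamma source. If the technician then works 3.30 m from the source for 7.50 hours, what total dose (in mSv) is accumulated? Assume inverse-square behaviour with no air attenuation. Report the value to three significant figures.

Using I₁d₁² = I₂d₂², rate at 3.30 m:
(0.900/3.30)² = 0.07438, so 9.50 × 0.07438 = 0.7066 mSv/h.
Dose = rate × time = 0.7066 mSv/h × 7.500 h = 5.300 mSv.

5.30 mSv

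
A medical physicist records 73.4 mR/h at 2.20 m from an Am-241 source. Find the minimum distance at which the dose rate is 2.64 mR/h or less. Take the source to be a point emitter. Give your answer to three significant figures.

Since intensity falls as 1/r², d₂ = d₁·√(I₁/I₂).
I₁/I₂ = 73.4/2.64 = 27.80, so d₂ = 2.20 × √27.80 = 11.60 m.

11.6 m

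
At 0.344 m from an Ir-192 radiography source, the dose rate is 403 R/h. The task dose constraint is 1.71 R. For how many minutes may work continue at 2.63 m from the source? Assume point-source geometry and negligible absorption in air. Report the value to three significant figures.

14.9 min

Applying the 1/r² law, rate at 2.63 m:
403 × (0.344/2.63)² = 403 × 0.01711 = 6.895 R/h.
Stay time = 1.71 R ÷ 6.895 R/h = 0.2480 h = 14.88 min.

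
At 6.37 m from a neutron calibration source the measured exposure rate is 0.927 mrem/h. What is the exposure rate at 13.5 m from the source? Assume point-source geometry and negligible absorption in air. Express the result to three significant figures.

Intensity scales as (d₁/d₂)², so scaling from 6.37 m to 13.5 m:
0.927 × (6.37/13.5)² = 0.927 × 0.2226 = 0.2064 mrem/h.

0.206 mrem/h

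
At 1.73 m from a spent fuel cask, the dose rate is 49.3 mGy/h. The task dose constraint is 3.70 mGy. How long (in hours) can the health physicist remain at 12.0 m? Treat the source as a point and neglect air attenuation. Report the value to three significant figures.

Intensity scales as (d₁/d₂)², so rate at 12.0 m:
(1.73/12.0)² = 0.02078, so 49.3 × 0.02078 = 1.024 mGy/h.
Stay time = 3.70 mGy ÷ 1.024 mGy/h = 3.613 h.

3.61 h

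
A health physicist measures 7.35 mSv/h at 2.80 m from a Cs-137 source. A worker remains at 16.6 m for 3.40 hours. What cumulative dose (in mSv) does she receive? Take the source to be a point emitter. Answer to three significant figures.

0.711 mSv

Applying the 1/r² law, rate at 16.6 m:
7.35 × (2.80/16.6)² = 7.35 × 0.02845 = 0.2091 mSv/h.
Dose = rate × time = 0.2091 mSv/h × 3.400 h = 0.7109 mSv.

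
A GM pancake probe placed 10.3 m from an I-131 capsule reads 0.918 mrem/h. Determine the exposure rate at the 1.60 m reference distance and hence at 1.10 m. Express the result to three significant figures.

Since intensity falls as 1/r²,
At 1.60 m: (10.3/1.60)² = 41.44, so 0.918 × 41.44 = 38.04 mrem/h
At 1.10 m: (1.60/1.10)² = 2.116, so 38.04 × 2.116 = 80.49 mrem/h.

38.0 mrem/h; 80.5 mrem/h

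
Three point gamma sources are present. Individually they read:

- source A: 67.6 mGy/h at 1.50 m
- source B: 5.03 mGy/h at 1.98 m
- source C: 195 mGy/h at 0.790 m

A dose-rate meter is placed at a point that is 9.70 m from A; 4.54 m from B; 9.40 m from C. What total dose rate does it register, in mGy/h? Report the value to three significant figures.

3.95 mGy/h

By superposition, sum each source's inverse-square contribution:
A: 67.6 × (1.50/9.70)² = 1.617 mGy/h
B: 5.03 × (1.98/4.54)² = 0.9567 mGy/h
C: 195 × (0.790/9.40)² = 1.377 mGy/h
Total = 1.617 + 0.9567 + 1.377 = 3.951 mGy/h.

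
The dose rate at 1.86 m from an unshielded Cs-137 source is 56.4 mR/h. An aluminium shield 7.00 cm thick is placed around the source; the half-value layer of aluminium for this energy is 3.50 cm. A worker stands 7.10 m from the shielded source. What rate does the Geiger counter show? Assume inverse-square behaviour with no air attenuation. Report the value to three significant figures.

Distance alone: 56.4 × (1.86/7.10)² = 56.4 × 0.06863 = 3.871 mR/h.
Shield: 7.00/3.50 = 2.000 half-value layers → attenuation 2^(−2.000) = 0.2500.
Combined: 3.871 × 0.2500 = 0.9677 mR/h.

0.968 mR/h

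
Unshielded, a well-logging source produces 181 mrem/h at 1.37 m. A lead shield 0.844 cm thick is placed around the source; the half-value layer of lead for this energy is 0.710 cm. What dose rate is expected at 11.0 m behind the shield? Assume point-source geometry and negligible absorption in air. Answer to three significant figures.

1.23 mrem/h

Distance alone: (1.37/11.0)² = 0.01551, so 181 × 0.01551 = 2.807 mrem/h.
Shield: 0.844/0.710 = 1.189 half-value layers → attenuation 2^(−1.189) = 0.4386.
Combined: 2.807 × 0.4386 = 1.231 mrem/h.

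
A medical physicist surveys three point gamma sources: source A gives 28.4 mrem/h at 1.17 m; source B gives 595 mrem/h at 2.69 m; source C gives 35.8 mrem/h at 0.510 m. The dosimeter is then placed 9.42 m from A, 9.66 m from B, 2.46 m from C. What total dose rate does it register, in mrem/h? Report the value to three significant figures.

48.1 mrem/h

By superposition, sum each source's inverse-square contribution:
A: 28.4 × (1.17/9.42)² = 0.4381 mrem/h
B: 595 × (2.69/9.66)² = 46.14 mrem/h
C: 35.8 × (0.510/2.46)² = 1.539 mrem/h
Total = 0.4381 + 46.14 + 1.539 = 48.12 mrem/h.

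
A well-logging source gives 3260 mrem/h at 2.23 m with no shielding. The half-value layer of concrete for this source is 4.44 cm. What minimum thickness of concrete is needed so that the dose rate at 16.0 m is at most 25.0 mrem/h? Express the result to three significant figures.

At 16.0 m, distance alone gives 3260 × (2.23/16.0)² = 3260 × 0.01943 = 63.34 mrem/h.
Further attenuation needed: 63.34/25.0 = 2.534.
n = log₂(2.534) = 1.341 half-value layers.
Thickness = 1.341 × 4.44 cm = 5.954 cm.

5.95 cm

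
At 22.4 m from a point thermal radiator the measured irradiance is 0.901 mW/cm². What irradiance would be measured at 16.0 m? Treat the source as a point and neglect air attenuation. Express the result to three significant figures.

Applying the 1/r² law, scaling from 22.4 m to 16.0 m:
0.901 × (22.4/16.0)² = 0.901 × 1.960 = 1.766 mW/cm².

1.77 mW/cm²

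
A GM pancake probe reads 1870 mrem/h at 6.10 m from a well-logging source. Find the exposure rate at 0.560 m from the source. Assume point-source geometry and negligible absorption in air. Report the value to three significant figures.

222000 mrem/h

Applying the 1/r² law, the rate at 0.560 m is
(6.10/0.560)² = 118.7, so 1870 × 118.7 = 222000 mrem/h.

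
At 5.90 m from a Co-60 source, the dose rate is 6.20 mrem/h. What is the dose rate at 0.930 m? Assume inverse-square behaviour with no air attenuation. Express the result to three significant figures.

250 mrem/h

Intensity scales as (d₁/d₂)², so the rate at 0.930 m is
6.20 × (5.90/0.930)² = 6.20 × 40.25 = 249.6 mrem/h.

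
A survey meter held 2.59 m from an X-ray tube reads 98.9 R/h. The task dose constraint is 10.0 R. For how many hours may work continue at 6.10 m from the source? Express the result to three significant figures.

0.561 h

Using I₁d₁² = I₂d₂², rate at 6.10 m:
98.9 × (2.59/6.10)² = 98.9 × 0.1803 = 17.83 R/h.
Stay time = 10.0 R ÷ 17.83 R/h = 0.5609 h.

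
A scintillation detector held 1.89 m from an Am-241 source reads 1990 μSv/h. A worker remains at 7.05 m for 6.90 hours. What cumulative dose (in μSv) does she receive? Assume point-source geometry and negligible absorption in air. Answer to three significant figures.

987 μSv

Intensity scales as (d₁/d₂)², so rate at 7.05 m:
(1.89/7.05)² = 0.07187, so 1990 × 0.07187 = 143.0 μSv/h.
Dose = rate × time = 143.0 μSv/h × 6.900 h = 986.7 μSv.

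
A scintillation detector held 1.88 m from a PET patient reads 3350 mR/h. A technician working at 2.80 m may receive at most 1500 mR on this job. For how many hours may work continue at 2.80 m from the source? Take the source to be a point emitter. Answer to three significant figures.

Intensity scales as (d₁/d₂)², so rate at 2.80 m:
(1.88/2.80)² = 0.4508, so 3350 × 0.4508 = 1510 mR/h.
Stay time = 1500 mR ÷ 1510 mR/h = 0.9934 h.

0.993 h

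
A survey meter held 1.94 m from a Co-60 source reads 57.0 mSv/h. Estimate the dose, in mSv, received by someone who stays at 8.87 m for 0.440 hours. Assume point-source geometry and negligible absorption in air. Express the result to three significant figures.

Intensity scales as (d₁/d₂)², so rate at 8.87 m:
57.0 × (1.94/8.87)² = 57.0 × 0.04784 = 2.727 mSv/h.
Dose = rate × time = 2.727 mSv/h × 0.4400 h = 1.200 mSv.

1.20 mSv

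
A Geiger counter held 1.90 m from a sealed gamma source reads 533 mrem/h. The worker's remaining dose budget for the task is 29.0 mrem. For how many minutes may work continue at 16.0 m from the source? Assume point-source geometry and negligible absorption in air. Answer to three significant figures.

232 min

Applying the 1/r² law, rate at 16.0 m:
533 × (1.90/16.0)² = 533 × 0.01410 = 7.515 mrem/h.
Stay time = 29.0 mrem ÷ 7.515 mrem/h = 3.859 h = 231.5 min.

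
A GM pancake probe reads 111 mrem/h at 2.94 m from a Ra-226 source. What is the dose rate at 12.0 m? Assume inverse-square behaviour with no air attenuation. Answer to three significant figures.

Since intensity falls as 1/r², the rate at 12.0 m is
(2.94/12.0)² = 0.06002, so 111 × 0.06002 = 6.662 mrem/h.

6.66 mrem/h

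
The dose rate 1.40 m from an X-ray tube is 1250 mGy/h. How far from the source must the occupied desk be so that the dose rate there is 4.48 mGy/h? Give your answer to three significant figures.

Applying the 1/r² law, d₂ = d₁·√(I₁/I₂).
I₁/I₂ = 1250/4.48 = 279.0, so d₂ = 1.40 × √279.0 = 23.38 m.

23.4 m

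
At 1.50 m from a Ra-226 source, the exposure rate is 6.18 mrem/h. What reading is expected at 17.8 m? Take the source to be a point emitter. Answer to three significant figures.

Applying the 1/r² law, the rate at 17.8 m is
(1.50/17.8)² = 0.007101, so 6.18 × 0.007101 = 0.04388 mrem/h.

0.0439 mrem/h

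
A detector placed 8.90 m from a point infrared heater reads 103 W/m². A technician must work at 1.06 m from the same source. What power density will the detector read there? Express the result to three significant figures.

7260 W/m²

Applying the 1/r² law, scaling from 8.90 m to 1.06 m:
(8.90/1.06)² = 70.50, so 103 × 70.50 = 7262 W/m².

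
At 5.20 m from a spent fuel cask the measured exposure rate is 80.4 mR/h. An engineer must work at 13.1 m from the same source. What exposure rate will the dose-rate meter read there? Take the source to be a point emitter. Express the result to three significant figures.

12.7 mR/h

Using I₁d₁² = I₂d₂², scaling from 5.20 m to 13.1 m:
(5.20/13.1)² = 0.1576, so 80.4 × 0.1576 = 12.67 mR/h.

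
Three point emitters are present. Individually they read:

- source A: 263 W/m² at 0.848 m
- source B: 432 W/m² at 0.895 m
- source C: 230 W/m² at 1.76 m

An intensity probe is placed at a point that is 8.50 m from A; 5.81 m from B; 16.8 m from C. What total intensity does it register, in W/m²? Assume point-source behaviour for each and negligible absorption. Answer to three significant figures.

By superposition, sum each source's inverse-square contribution:
A: 263 × (0.848/8.50)² = 2.618 W/m²
B: 432 × (0.895/5.81)² = 10.25 W/m²
C: 230 × (1.76/16.8)² = 2.524 W/m²
Total = 2.618 + 10.25 + 2.524 = 15.39 W/m².

15.4 W/m²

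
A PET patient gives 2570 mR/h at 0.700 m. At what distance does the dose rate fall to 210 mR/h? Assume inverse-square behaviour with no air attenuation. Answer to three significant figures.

2.45 m

Intensity scales as (d₁/d₂)², so d₂ = d₁·√(I₁/I₂).
I₁/I₂ = 2570/210 = 12.24, so d₂ = 0.700 × √12.24 = 2.449 m.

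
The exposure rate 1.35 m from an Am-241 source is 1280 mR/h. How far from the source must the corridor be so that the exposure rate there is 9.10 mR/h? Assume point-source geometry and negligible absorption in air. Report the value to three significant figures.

By the inverse-square law, d₂ = d₁·√(I₁/I₂).
I₁/I₂ = 1280/9.10 = 140.7, so d₂ = 1.35 × √140.7 = 16.01 m.

16.0 m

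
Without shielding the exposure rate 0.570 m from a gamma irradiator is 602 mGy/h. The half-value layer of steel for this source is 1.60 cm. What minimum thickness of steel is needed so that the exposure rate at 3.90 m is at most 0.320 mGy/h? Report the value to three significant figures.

8.53 cm

At 3.90 m, distance alone gives (0.570/3.90)² = 0.02136, so 602 × 0.02136 = 12.86 mGy/h.
Further attenuation needed: 12.86/0.320 = 40.19.
n = log₂(40.19) = 5.329 half-value layers.
Thickness = 5.329 × 1.60 cm = 8.526 cm.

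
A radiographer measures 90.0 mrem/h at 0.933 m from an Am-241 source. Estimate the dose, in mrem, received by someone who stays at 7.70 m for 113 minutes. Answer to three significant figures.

2.49 mrem

By the inverse-square law, rate at 7.70 m:
90.0 × (0.933/7.70)² = 90.0 × 0.01468 = 1.321 mrem/h.
Dose = rate × time = 1.321 mrem/h × 1.883 h = 2.487 mrem.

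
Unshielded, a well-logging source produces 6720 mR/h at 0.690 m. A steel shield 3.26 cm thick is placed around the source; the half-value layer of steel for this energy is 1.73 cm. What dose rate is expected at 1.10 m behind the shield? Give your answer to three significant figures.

716 mR/h

Distance alone: (0.690/1.10)² = 0.3935, so 6720 × 0.3935 = 2644 mR/h.
Shield: 3.26/1.73 = 1.884 half-value layers → attenuation 2^(−1.884) = 0.2709.
Combined: 2644 × 0.2709 = 716.3 mR/h.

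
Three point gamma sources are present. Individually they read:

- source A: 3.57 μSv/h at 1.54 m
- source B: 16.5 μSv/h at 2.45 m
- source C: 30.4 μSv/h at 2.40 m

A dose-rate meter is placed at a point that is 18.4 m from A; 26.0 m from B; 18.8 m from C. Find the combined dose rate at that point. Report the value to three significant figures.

Each source contributes Iᵢ·(dᵢ/rᵢ)²; contributions add.
A: 3.57 × (1.54/18.4)² = 0.02501 μSv/h
B: 16.5 × (2.45/26.0)² = 0.1465 μSv/h
C: 30.4 × (2.40/18.8)² = 0.4954 μSv/h
Total = 0.02501 + 0.1465 + 0.4954 = 0.6669 μSv/h.

0.667 μSv/h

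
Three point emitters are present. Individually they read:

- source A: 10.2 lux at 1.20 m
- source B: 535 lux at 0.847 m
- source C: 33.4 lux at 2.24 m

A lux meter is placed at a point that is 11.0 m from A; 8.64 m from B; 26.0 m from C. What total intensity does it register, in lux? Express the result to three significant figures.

5.51 lux

By superposition, sum each source's inverse-square contribution:
A: 10.2 × (1.20/11.0)² = 0.1214 lux
B: 535 × (0.847/8.64)² = 5.142 lux
C: 33.4 × (2.24/26.0)² = 0.2479 lux
Total = 0.1214 + 5.142 + 0.2479 = 5.511 lux.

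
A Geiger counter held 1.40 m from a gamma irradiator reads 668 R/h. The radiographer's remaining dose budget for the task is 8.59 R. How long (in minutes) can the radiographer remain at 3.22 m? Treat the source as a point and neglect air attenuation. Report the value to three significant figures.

By the inverse-square law, rate at 3.22 m:
(1.40/3.22)² = 0.1890, so 668 × 0.1890 = 126.3 R/h.
Stay time = 8.59 R ÷ 126.3 R/h = 0.06801 h = 4.081 min.

4.08 min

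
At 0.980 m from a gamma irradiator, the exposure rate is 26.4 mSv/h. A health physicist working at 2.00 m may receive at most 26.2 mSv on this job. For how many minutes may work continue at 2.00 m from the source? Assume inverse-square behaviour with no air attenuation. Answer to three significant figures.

248 min

Since intensity falls as 1/r², rate at 2.00 m:
26.4 × (0.980/2.00)² = 26.4 × 0.2401 = 6.339 mSv/h.
Stay time = 26.2 mSv ÷ 6.339 mSv/h = 4.133 h = 248.0 min.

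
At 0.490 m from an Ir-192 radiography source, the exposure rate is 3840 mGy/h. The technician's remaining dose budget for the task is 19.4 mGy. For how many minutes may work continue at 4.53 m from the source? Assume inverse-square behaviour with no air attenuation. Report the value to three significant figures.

Intensity scales as (d₁/d₂)², so rate at 4.53 m:
3840 × (0.490/4.53)² = 3840 × 0.01170 = 44.93 mGy/h.
Stay time = 19.4 mGy ÷ 44.93 mGy/h = 0.4318 h = 25.91 min.

25.9 min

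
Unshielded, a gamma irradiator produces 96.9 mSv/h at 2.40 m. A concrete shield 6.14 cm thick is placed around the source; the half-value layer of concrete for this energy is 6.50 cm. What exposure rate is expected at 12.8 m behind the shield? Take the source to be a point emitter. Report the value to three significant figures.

1.77 mSv/h

Distance alone: 96.9 × (2.40/12.8)² = 96.9 × 0.03516 = 3.407 mSv/h.
Shield: 6.14/6.50 = 0.9446 half-value layers → attenuation 2^(−0.9446) = 0.5196.
Combined: 3.407 × 0.5196 = 1.770 mSv/h.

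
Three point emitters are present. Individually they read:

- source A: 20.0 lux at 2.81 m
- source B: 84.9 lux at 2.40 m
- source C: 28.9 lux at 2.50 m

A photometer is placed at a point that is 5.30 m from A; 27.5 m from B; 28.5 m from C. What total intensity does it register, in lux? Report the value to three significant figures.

6.49 lux

Each source contributes Iᵢ·(dᵢ/rᵢ)²; contributions add.
A: 20.0 × (2.81/5.30)² = 5.622 lux
B: 84.9 × (2.40/27.5)² = 0.6466 lux
C: 28.9 × (2.50/28.5)² = 0.2224 lux
Total = 5.622 + 0.6466 + 0.2224 = 6.491 lux.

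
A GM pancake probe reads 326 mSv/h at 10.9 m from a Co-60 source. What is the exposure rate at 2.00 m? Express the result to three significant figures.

Using I₁d₁² = I₂d₂², the rate at 2.00 m is
(10.9/2.00)² = 29.70, so 326 × 29.70 = 9682 mSv/h.

9680 mSv/h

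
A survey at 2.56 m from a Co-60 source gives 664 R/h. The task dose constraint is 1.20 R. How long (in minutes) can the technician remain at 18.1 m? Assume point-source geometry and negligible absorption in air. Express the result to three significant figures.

5.42 min

Using I₁d₁² = I₂d₂², rate at 18.1 m:
(2.56/18.1)² = 0.02000, so 664 × 0.02000 = 13.28 R/h.
Stay time = 1.20 R ÷ 13.28 R/h = 0.09036 h = 5.422 min.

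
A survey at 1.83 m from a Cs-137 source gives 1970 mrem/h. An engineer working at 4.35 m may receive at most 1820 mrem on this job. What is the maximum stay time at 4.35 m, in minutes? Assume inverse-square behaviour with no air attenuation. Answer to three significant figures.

313 min

Intensity scales as (d₁/d₂)², so rate at 4.35 m:
(1.83/4.35)² = 0.1770, so 1970 × 0.1770 = 348.7 mrem/h.
Stay time = 1820 mrem ÷ 348.7 mrem/h = 5.219 h = 313.1 min.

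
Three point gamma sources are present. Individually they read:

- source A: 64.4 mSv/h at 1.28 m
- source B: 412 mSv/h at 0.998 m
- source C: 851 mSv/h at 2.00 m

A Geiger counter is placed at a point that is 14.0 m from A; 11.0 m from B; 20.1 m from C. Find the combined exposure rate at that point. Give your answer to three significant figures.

12.4 mSv/h

By superposition, sum each source's inverse-square contribution:
A: 64.4 × (1.28/14.0)² = 0.5383 mSv/h
B: 412 × (0.998/11.0)² = 3.391 mSv/h
C: 851 × (2.00/20.1)² = 8.426 mSv/h
Total = 0.5383 + 3.391 + 8.426 = 12.36 mSv/h.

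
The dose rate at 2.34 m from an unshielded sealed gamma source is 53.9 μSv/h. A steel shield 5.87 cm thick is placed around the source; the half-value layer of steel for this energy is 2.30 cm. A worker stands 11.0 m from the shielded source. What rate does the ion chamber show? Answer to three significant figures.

0.416 μSv/h

Distance alone: (2.34/11.0)² = 0.04525, so 53.9 × 0.04525 = 2.439 μSv/h.
Shield: 5.87/2.30 = 2.552 half-value layers → attenuation 2^(−2.552) = 0.1705.
Combined: 2.439 × 0.1705 = 0.4158 μSv/h.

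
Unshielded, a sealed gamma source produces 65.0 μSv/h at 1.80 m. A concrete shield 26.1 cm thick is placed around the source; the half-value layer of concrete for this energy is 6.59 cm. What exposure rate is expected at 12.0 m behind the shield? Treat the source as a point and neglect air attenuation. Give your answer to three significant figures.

Distance alone: (1.80/12.0)² = 0.02250, so 65.0 × 0.02250 = 1.462 μSv/h.
Shield: 26.1/6.59 = 3.961 half-value layers → attenuation 2^(−3.961) = 0.06421.
Combined: 1.462 × 0.06421 = 0.09388 μSv/h.

0.0939 μSv/h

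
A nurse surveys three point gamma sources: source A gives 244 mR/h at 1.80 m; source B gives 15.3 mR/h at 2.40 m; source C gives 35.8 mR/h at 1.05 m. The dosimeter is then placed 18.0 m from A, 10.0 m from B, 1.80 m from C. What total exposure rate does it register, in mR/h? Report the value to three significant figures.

15.5 mR/h

By superposition, sum each source's inverse-square contribution:
A: 244 × (1.80/18.0)² = 2.440 mR/h
B: 15.3 × (2.40/10.0)² = 0.8813 mR/h
C: 35.8 × (1.05/1.80)² = 12.18 mR/h
Total = 2.440 + 0.8813 + 12.18 = 15.50 mR/h.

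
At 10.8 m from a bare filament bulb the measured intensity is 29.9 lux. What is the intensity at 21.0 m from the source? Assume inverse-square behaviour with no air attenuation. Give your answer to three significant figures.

7.91 lux

Applying the 1/r² law, scaling from 10.8 m to 21.0 m:
29.9 × (10.8/21.0)² = 29.9 × 0.2645 = 7.909 lux.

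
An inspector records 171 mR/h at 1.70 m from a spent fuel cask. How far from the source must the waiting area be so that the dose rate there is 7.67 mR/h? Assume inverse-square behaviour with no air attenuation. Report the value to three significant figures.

Using I₁d₁² = I₂d₂², d₂ = d₁·√(I₁/I₂).
I₁/I₂ = 171/7.67 = 22.29, so d₂ = 1.70 × √22.29 = 8.026 m.

8.03 m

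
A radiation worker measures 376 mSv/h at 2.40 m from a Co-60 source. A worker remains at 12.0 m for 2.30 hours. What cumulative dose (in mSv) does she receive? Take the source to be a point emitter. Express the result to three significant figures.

34.6 mSv

Using I₁d₁² = I₂d₂², rate at 12.0 m:
(2.40/12.0)² = 0.04000, so 376 × 0.04000 = 15.04 mSv/h.
Dose = rate × time = 15.04 mSv/h × 2.300 h = 34.59 mSv.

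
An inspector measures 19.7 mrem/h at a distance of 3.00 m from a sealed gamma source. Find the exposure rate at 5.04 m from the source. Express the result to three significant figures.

6.98 mrem/h

By the inverse-square law, the rate at 5.04 m is
(3.00/5.04)² = 0.3543, so 19.7 × 0.3543 = 6.980 mrem/h.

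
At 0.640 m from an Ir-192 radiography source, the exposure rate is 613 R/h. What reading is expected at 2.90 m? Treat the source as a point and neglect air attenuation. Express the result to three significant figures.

Intensity scales as (d₁/d₂)², so the rate at 2.90 m is
(0.640/2.90)² = 0.04870, so 613 × 0.04870 = 29.85 R/h.

29.9 R/h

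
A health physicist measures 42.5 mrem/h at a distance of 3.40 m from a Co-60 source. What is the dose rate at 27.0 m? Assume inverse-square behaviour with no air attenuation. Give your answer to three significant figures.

Applying the 1/r² law, the rate at 27.0 m is
42.5 × (3.40/27.0)² = 42.5 × 0.01586 = 0.6740 mrem/h.

0.674 mrem/h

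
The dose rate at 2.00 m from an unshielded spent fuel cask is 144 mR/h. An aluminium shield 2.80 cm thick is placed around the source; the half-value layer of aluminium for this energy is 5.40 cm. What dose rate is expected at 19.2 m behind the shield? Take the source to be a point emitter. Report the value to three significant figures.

1.09 mR/h

Distance alone: 144 × (2.00/19.2)² = 144 × 0.01085 = 1.562 mR/h.
Shield: 2.80/5.40 = 0.5185 half-value layers → attenuation 2^(−0.5185) = 0.6981.
Combined: 1.562 × 0.6981 = 1.090 mR/h.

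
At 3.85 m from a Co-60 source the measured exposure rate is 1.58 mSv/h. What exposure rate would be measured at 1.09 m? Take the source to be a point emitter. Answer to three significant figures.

Intensity scales as (d₁/d₂)², so scaling from 3.85 m to 1.09 m:
1.58 × (3.85/1.09)² = 1.58 × 12.48 = 19.72 mSv/h.

19.7 mSv/h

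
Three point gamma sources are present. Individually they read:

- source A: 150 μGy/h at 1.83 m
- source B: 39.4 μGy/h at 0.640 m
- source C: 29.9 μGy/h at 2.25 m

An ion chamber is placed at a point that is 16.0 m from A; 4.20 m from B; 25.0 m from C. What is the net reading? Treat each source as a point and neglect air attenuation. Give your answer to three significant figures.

Each source contributes Iᵢ·(dᵢ/rᵢ)²; contributions add.
A: 150 × (1.83/16.0)² = 1.962 μGy/h
B: 39.4 × (0.640/4.20)² = 0.9149 μGy/h
C: 29.9 × (2.25/25.0)² = 0.2422 μGy/h
Total = 1.962 + 0.9149 + 0.2422 = 3.119 μGy/h.

3.12 μGy/h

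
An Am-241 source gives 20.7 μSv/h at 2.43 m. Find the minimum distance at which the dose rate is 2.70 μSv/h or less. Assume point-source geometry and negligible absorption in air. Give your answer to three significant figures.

Applying the 1/r² law, d₂ = d₁·√(I₁/I₂).
I₁/I₂ = 20.7/2.70 = 7.667, so d₂ = 2.43 × √7.667 = 6.729 m.

6.73 m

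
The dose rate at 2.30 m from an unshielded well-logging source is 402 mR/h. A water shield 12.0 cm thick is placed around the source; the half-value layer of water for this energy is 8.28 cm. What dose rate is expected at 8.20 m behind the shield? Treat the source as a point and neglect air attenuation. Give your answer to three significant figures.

11.6 mR/h

Distance alone: (2.30/8.20)² = 0.07867, so 402 × 0.07867 = 31.63 mR/h.
Shield: 12.0/8.28 = 1.449 half-value layers → attenuation 2^(−1.449) = 0.3663.
Combined: 31.63 × 0.3663 = 11.59 mR/h.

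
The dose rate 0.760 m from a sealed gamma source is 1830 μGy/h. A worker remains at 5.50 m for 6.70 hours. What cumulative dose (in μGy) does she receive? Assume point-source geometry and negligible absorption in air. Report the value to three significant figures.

Using I₁d₁² = I₂d₂², rate at 5.50 m:
1830 × (0.760/5.50)² = 1830 × 0.01909 = 34.93 μGy/h.
Dose = rate × time = 34.93 μGy/h × 6.700 h = 234.0 μGy.

234 μGy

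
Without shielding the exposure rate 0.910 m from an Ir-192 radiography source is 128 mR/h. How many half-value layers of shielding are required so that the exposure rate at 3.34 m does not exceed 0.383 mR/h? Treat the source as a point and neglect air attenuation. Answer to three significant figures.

At 3.34 m, distance alone gives (0.910/3.34)² = 0.07423, so 128 × 0.07423 = 9.501 mR/h.
Further attenuation needed: 9.501/0.383 = 24.81.
n = log₂(24.81) = 4.633 half-value layers.

4.63 half-value layers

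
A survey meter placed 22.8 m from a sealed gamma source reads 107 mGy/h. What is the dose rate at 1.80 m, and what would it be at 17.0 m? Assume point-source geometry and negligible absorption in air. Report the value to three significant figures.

By the inverse-square law,
At 1.80 m: 107 × (22.8/1.80)² = 107 × 160.4 = 17160 mGy/h
At 17.0 m: (1.80/17.0)² = 0.01121, so 17160 × 0.01121 = 192.4 mGy/h.

17200 mGy/h; 192 mGy/h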